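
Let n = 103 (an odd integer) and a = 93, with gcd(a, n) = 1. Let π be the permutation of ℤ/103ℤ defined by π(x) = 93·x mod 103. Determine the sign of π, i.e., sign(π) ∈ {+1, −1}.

Trace 79: π^k(79) = [79, 34, 72, 1, 93, 100, 30] for k=0..6.
π_93 has 7 disjoint cycles with lengths [17, 17, 17, 17, 17, 17, 1] on {0,…,102}.
With 7 cycles on 103 points, sign = (−1)^{103−7} = +1.
(93|103)_J = +1 (Zolotarev's lemma cross-check).

+1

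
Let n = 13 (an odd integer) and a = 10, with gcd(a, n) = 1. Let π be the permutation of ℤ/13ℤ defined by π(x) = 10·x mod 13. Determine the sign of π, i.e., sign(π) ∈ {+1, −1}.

+1

Orbit of 4 under x↦10x: [4, 1, 10, 9, 12, 3]… (length divides ord_13(10)).
Cycle lengths of π_10 on ℤ/13ℤ: [6, 6, 1]; 3 cycles in total.
With 3 cycles on 13 points, sign = (−1)^{13−3} = +1.
Via Zolotarev, sign(π_{10}) = (10|13) = +1.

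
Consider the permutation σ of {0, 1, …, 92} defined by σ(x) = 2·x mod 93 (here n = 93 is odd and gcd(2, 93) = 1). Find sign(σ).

-1

Trace 32: π^k(32) = [32, 64, 35, 70, 47, 1, 2] for k=0..6.
14 cycles of lengths [10, 10, 10, 10, 10, 10, 5, 5, 5, 5, 5, 5, 2, 1].
With 14 cycles on 93 points, sign = (−1)^{93−14} = -1.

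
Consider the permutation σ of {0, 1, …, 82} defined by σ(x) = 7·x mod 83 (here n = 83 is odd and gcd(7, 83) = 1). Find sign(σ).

Trace 38: π^k(38) = [38, 17, 36, 3, 21, 64, 33] for k=0..6.
Cycle lengths of π_7 on ℤ/83ℤ: [41, 41, 1]; 3 cycles in total.
With 3 cycles on 83 points, sign = (−1)^{83−3} = +1.
The Jacobi symbol (7|83) = +1 (Zolotarev) agrees.

+1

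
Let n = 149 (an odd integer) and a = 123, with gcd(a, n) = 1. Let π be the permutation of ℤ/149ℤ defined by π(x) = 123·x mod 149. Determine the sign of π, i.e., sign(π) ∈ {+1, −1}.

Orbit of 49 under x↦123x: [49, 67, 46, 145, 104, 127, 125]… (length divides ord_149(123)).
Decompose π into cycles: lengths [37, 37, 37, 37, 1] (5 cycles, including the fixed point 0).
5 cycles on 149: each ℓ→(−1)^(ℓ−1), product (−1)^144 = +1.
Check: (123/149) = +1 by Zolotarev.

+1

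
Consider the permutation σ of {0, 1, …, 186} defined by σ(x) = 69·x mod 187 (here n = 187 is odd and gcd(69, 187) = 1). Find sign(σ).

Start at x=137: 137 → 103 → 1 → 69 → 86 → 137 (one orbit).
Decompose π into cycles: lengths [5, 5, 5, 5, 5, 5, 5, 5, 5, 5, 5, 5, 5, 5, 5, 5, 5, 5, 5, 5, 5, 5, 5, 5, 5, 5, 5, 5, 5, 5, 5, 5, 5, 5, 1, 1, 1, 1, 1, 1, 1, 1, 1, 1, 1, 1, 1, 1, 1, 1, 1] (51 cycles, including the fixed point 0).
sign(π) = (−1)^{n − #cycles} = (−1)^{187−51} = (−1)^136 = +1.

+1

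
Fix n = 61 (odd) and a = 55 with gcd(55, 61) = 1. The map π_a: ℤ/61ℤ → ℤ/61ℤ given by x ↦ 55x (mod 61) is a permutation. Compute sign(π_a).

Start at x=44: 44 → 41 → 59 → 12 → 50 → 5 → 31 → … (one orbit).
Cycle type of π: 60 + 1; total 2 cycles.
Σ(ℓ_i−1) = 61−2 = 59; sign = (−1)^59 = -1.

-1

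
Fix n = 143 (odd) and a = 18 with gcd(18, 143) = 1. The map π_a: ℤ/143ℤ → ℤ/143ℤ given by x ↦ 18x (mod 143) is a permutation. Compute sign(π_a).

Orbit of 109 under x↦18x: [109, 103, 138, 53, 96, 12, 73]… (length divides ord_143(18)).
The orbit structure of x ↦ 18x mod 143: 11 orbits of sizes [20, 20, 20, 20, 20, 20, 10, 4, 4, 4, 1].
n − c = 143 − 11 = 132; sign = (−1)^132 = +1.
Via Zolotarev, sign(π_{18}) = (18|143) = +1.

+1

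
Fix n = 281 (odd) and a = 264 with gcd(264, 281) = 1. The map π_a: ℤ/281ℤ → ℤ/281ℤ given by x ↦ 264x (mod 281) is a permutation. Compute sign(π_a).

Trace 35: π^k(35) = [35, 248, 280, 17, 273, 136, 217] for k=0..6.
3 cycles of lengths [140, 140, 1].
281 − 3 = 278 transpositions; sign(π) = (−1)^278 = +1.
Zolotarev: (264|281) = +1, matching the cycle-count sign.

+1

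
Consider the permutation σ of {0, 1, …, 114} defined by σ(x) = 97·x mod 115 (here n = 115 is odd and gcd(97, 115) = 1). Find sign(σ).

Orbit of 49 under x↦97x: [49, 38, 6, 7, 104, 83, 1]… (length divides ord_115(97)).
5 cycles of lengths [44, 44, 22, 4, 1].
n − c = 115 − 5 = 110; sign = (−1)^110 = +1.
(97|115)_J = +1 (Zolotarev's lemma cross-check).

+1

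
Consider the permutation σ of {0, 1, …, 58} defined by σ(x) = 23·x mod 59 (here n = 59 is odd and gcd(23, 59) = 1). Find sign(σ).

-1

Trace 3: π^k(3) = [3, 10, 53, 39, 12, 40, 35] for k=0..6.
Cycle type of π: 58 + 1; total 2 cycles.
59 − 2 = 57 transpositions; sign(π) = (−1)^57 = -1.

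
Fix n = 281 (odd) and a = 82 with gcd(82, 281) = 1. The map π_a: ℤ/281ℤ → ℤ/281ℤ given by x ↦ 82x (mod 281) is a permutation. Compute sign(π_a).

-1

Orbit of 56 under x↦82x: [56, 96, 4, 47, 201, 184, 195]… (length divides ord_281(82)).
π_82 has 2 disjoint cycles with lengths [280, 1] on {0,…,280}.
sign(π) = (−1)^{n − #cycles} = (−1)^{281−2} = (−1)^279 = -1.
Check: (82/281) = -1 by Zolotarev.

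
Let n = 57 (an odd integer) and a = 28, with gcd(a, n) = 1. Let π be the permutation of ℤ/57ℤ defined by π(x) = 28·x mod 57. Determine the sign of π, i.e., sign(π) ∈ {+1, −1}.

Start at x=55: 55 → 1 → 28 → 43 → 7 → 25 → 16 → … (one orbit).
π_28 has 9 disjoint cycles with lengths [9, 9, 9, 9, 9, 9, 1, 1, 1] on {0,…,56}.
With 9 cycles on 57 points, sign = (−1)^{57−9} = +1.

+1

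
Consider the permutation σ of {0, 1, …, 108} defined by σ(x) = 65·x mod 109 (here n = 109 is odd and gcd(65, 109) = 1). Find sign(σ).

-1

Start at x=27: 27 → 11 → 61 → 41 → 49 → 24 → 34 → … (one orbit).
The orbit structure of x ↦ 65x mod 109: 2 orbits of sizes [108, 1].
sign(π) = (−1)^{n − #cycles} = (−1)^{109−2} = (−1)^107 = -1.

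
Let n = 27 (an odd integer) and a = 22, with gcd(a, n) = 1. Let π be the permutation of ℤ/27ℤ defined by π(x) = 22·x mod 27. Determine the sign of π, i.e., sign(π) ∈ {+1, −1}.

Start at x=16: 16 → 1 → 22 → 25 → 10 → 4 → 7 → … (one orbit).
π_22 has 7 disjoint cycles with lengths [9, 9, 3, 3, 1, 1, 1] on {0,…,26}.
With 7 cycles on 27 points, sign = (−1)^{27−7} = +1.
(22|27)_J = +1 (Zolotarev's lemma cross-check).

+1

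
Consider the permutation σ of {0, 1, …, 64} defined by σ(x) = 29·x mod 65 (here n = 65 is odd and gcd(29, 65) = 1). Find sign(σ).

+1

Start at x=29: 29 → 61 → 14 → 16 → 9 → 1 → 29 (one orbit).
15 cycles of lengths [6, 6, 6, 6, 6, 6, 6, 6, 3, 3, 3, 3, 2, 2, 1].
n − c = 65 − 15 = 50; sign = (−1)^50 = +1.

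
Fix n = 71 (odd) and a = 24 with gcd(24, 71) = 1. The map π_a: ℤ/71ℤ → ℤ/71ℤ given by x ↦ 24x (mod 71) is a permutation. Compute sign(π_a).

+1

Trace 18: π^k(18) = [18, 6, 2, 48, 16, 29, 57] for k=0..6.
Cycle lengths of π_24 on ℤ/71ℤ: [35, 35, 1]; 3 cycles in total.
3 cycles on 71: each ℓ→(−1)^(ℓ−1), product (−1)^68 = +1.
Via Zolotarev, sign(π_{24}) = (24|71) = +1.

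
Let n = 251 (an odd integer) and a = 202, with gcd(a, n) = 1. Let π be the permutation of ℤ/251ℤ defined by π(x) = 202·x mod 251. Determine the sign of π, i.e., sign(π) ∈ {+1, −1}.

Trace 73: π^k(73) = [73, 188, 75, 90, 108, 230, 25] for k=0..6.
2 cycles of lengths [250, 1].
Σ(ℓ_i−1) = 251−2 = 249; sign = (−1)^249 = -1.

-1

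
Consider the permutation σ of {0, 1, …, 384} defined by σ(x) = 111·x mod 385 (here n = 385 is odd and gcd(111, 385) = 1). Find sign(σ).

-1

Start at x=1: 1 → 111 → 1 (one orbit).
π_111 has 220 disjoint cycles with lengths [2, 2, 2, 2, 2, 2, 2, 2, 2, 2, 2, 2, 2, 2, 2, 2, 2, 2, 2, 2, 2, 2, 2, 2, 2, 2, 2, 2, 2, 2, 2, 2, 2, 2, 2, 2, 2, 2, 2, 2, 2, 2, 2, 2, 2, 2, 2, 2, 2, 2, 2, 2, 2, 2, 2, 2, 2, 2, 2, 2, 2, 2, 2, 2, 2, 2, 2, 2, 2, 2, 2, 2, 2, 2, 2, 2, 2, 2, 2, 2, 2, 2, 2, 2, 2, 2, 2, 2, 2, 2, 2, 2, 2, 2, 2, 2, 2, 2, 2, 2, 2, 2, 2, 2, 2, 2, 2, 2, 2, 2, 2, 2, 2, 2, 2, 2, 2, 2, 2, 2, 2, 2, 2, 2, 2, 2, 2, 2, 2, 2, 2, 2, 2, 2, 2, 2, 2, 2, 2, 2, 2, 2, 2, 2, 2, 2, 2, 2, 2, 2, 2, 2, 2, 2, 2, 2, 2, 2, 2, 2, 2, 2, 2, 2, 2, 1, 1, 1, 1, 1, 1, 1, 1, 1, 1, 1, 1, 1, 1, 1, 1, 1, 1, 1, 1, 1, 1, 1, 1, 1, 1, 1, 1, 1, 1, 1, 1, 1, 1, 1, 1, 1, 1, 1, 1, 1, 1, 1, 1, 1, 1, 1, 1, 1, 1, 1, 1, 1, 1, 1] on {0,…,384}.
n − c = 385 − 220 = 165; sign = (−1)^165 = -1.
(111|385)_J = -1 (Zolotarev's lemma cross-check).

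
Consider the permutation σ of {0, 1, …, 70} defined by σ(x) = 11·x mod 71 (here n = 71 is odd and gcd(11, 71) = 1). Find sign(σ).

-1

Start at x=2: 2 → 22 → 29 → 35 → 30 → 46 → 9 → … (one orbit).
Decompose π into cycles: lengths [70, 1] (2 cycles, including the fixed point 0).
sign(π) = (−1)^{n − #cycles} = (−1)^{71−2} = (−1)^69 = -1.
Check: (11/71) = -1 by Zolotarev.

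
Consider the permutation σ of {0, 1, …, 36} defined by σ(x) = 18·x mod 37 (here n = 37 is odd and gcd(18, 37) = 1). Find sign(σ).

Start at x=27: 27 → 5 → 16 → 29 → 4 → 35 → 1 → … (one orbit).
π_18 has 2 disjoint cycles with lengths [36, 1] on {0,…,36}.
37 − 2 = 35 transpositions; sign(π) = (−1)^35 = -1.

-1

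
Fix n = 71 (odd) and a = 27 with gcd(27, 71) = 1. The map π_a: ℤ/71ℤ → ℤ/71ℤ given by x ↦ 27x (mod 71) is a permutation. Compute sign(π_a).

+1

Orbit of 38 under x↦27x: [38, 32, 12, 40, 15, 50, 1]… (length divides ord_71(27)).
3 cycles of lengths [35, 35, 1].
With 3 cycles on 71 points, sign = (−1)^{71−3} = +1.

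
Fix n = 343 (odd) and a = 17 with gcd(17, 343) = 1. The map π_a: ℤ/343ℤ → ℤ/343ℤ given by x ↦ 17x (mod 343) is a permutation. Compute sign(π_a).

-1

Trace 235: π^k(235) = [235, 222, 1, 17, 289, 111, 172] for k=0..6.
The orbit structure of x ↦ 17x mod 343: 4 orbits of sizes [294, 42, 6, 1].
n − c = 343 − 4 = 339; sign = (−1)^339 = -1.
(17|343)_J = -1 (Zolotarev's lemma cross-check).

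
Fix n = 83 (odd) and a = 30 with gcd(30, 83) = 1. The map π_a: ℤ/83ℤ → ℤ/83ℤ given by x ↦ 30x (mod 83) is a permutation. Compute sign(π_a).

Orbit of 16 under x↦30x: [16, 65, 41, 68, 48, 29, 40]… (length divides ord_83(30)).
Cycle type of π: 41×2 + 1; total 3 cycles.
n − c = 83 − 3 = 80; sign = (−1)^80 = +1.
(30|83)_J = +1 (Zolotarev's lemma cross-check).

+1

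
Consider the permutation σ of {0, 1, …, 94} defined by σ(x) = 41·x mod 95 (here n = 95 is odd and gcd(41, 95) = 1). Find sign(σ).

Start at x=11: 11 → 71 → 61 → 31 → 36 → 51 → 1 → … (one orbit).
The orbit structure of x ↦ 41x mod 95: 10 orbits of sizes [18, 18, 18, 18, 18, 1, 1, 1, 1, 1].
With 10 cycles on 95 points, sign = (−1)^{95−10} = -1.
Via Zolotarev, sign(π_{41}) = (41|95) = -1.

-1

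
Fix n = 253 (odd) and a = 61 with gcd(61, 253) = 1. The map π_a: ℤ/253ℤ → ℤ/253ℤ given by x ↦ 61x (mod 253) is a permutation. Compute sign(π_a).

Orbit of 182 under x↦61x: [182, 223, 194, 196, 65, 170, 250]… (length divides ord_253(61)).
The orbit structure of x ↦ 61x mod 253: 5 orbits of sizes [110, 110, 22, 10, 1].
5 cycles on 253: each ℓ→(−1)^(ℓ−1), product (−1)^248 = +1.
The Jacobi symbol (61|253) = +1 (Zolotarev) agrees.

+1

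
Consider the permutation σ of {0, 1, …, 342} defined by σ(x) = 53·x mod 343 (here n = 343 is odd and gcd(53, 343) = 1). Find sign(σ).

Orbit of 65 under x↦53x: [65, 15, 109, 289, 225, 263, 219]… (length divides ord_343(53)).
7 cycles of lengths [147, 147, 21, 21, 3, 3, 1].
7 cycles on 343: each ℓ→(−1)^(ℓ−1), product (−1)^336 = +1.
The Jacobi symbol (53|343) = +1 (Zolotarev) agrees.

+1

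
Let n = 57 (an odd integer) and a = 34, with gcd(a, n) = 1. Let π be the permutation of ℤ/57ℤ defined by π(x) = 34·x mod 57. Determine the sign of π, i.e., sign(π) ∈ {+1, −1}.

-1

Trace 55: π^k(55) = [55, 46, 25, 52, 1, 34, 16] for k=0..6.
Cycle lengths of π_34 on ℤ/57ℤ: [18, 18, 18, 1, 1, 1]; 6 cycles in total.
Σ(ℓ_i−1) = 57−6 = 51; sign = (−1)^51 = -1.
Via Zolotarev, sign(π_{34}) = (34|57) = -1.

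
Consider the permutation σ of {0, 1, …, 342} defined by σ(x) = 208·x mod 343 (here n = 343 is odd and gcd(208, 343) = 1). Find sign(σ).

Trace 104: π^k(104) = [104, 23, 325, 29, 201, 305, 328] for k=0..6.
Decompose π into cycles: lengths [294, 42, 6, 1] (4 cycles, including the fixed point 0).
Σ(ℓ_i−1) = 343−4 = 339; sign = (−1)^339 = -1.
Zolotarev: (208|343) = -1, matching the cycle-count sign.

-1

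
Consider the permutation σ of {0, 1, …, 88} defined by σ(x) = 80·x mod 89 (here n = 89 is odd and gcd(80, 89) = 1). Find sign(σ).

+1

Start at x=17: 17 → 25 → 42 → 67 → 20 → 87 → 18 → … (one orbit).
π_80 has 3 disjoint cycles with lengths [44, 44, 1] on {0,…,88}.
3 cycles on 89: each ℓ→(−1)^(ℓ−1), product (−1)^86 = +1.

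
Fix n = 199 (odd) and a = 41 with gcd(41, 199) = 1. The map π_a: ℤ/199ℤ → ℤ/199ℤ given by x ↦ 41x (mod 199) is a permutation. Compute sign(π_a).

-1

Trace 55: π^k(55) = [55, 66, 119, 103, 44, 13, 135] for k=0..6.
Cycle lengths of π_41 on ℤ/199ℤ: [198, 1]; 2 cycles in total.
Σ(ℓ_i−1) = 199−2 = 197; sign = (−1)^197 = -1.
Check: (41/199) = -1 by Zolotarev.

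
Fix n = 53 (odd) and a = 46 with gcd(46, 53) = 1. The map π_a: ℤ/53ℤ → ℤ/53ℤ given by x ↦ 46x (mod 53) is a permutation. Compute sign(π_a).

+1

Start at x=28: 28 → 16 → 47 → 42 → 24 → 44 → 10 → … (one orbit).
Decompose π into cycles: lengths [13, 13, 13, 13, 1] (5 cycles, including the fixed point 0).
n − c = 53 − 5 = 48; sign = (−1)^48 = +1.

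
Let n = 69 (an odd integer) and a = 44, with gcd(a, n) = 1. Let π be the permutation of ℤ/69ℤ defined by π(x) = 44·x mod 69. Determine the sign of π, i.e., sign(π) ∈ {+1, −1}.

Start at x=56: 56 → 49 → 17 → 58 → 68 → 25 → 65 → … (one orbit).
π_44 has 5 disjoint cycles with lengths [22, 22, 22, 2, 1] on {0,…,68}.
Σ(ℓ_i−1) = 69−5 = 64; sign = (−1)^64 = +1.
Check: (44/69) = +1 by Zolotarev.

+1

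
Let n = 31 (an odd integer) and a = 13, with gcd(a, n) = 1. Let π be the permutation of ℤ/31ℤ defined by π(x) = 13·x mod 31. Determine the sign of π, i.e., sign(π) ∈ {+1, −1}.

-1

Start at x=10: 10 → 6 → 16 → 22 → 7 → 29 → 5 → … (one orbit).
Cycle type of π: 30 + 1; total 2 cycles.
n − c = 31 − 2 = 29; sign = (−1)^29 = -1.
The Jacobi symbol (13|31) = -1 (Zolotarev) agrees.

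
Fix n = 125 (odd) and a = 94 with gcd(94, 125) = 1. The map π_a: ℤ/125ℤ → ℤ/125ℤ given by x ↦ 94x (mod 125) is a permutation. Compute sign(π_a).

Start at x=41: 41 → 104 → 26 → 69 → 111 → 59 → 46 → … (one orbit).
Cycle lengths of π_94 on ℤ/125ℤ: [50, 50, 10, 10, 2, 2, 1]; 7 cycles in total.
Σ(ℓ_i−1) = 125−7 = 118; sign = (−1)^118 = +1.
The Jacobi symbol (94|125) = +1 (Zolotarev) agrees.

+1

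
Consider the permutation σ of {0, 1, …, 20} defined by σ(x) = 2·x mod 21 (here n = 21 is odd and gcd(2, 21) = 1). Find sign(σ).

-1

Trace 1: π^k(1) = [1, 2, 4, 8, 16, 11] for k=0..5.
Decompose π into cycles: lengths [6, 6, 3, 3, 2, 1] (6 cycles, including the fixed point 0).
With 6 cycles on 21 points, sign = (−1)^{21−6} = -1.
(2|21)_J = -1 (Zolotarev's lemma cross-check).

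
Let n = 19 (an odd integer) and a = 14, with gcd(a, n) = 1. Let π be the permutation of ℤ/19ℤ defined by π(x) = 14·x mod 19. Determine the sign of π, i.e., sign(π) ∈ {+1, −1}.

-1

Start at x=7: 7 → 3 → 4 → 18 → 5 → 13 → 11 → … (one orbit).
Cycle type of π: 18 + 1; total 2 cycles.
19 − 2 = 17 transpositions; sign(π) = (−1)^17 = -1.
(14|19)_J = -1 (Zolotarev's lemma cross-check).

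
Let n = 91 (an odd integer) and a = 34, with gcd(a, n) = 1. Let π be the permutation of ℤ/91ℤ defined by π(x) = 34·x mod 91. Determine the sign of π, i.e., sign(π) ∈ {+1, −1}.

Start at x=1: 1 → 34 → 64 → 83 → 1 (one orbit).
π_34 has 25 disjoint cycles with lengths [4, 4, 4, 4, 4, 4, 4, 4, 4, 4, 4, 4, 4, 4, 4, 4, 4, 4, 4, 4, 4, 2, 2, 2, 1] on {0,…,90}.
Σ(ℓ_i−1) = 91−25 = 66; sign = (−1)^66 = +1.
Zolotarev: (34|91) = +1, matching the cycle-count sign.

+1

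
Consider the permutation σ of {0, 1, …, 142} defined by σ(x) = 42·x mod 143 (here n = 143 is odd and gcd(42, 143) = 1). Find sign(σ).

+1

Start at x=27: 27 → 133 → 9 → 92 → 3 → 126 → 1 → … (one orbit).
Cycle type of π: 15×8 + 5×2 + 3×4 + 1; total 15 cycles.
n − c = 143 − 15 = 128; sign = (−1)^128 = +1.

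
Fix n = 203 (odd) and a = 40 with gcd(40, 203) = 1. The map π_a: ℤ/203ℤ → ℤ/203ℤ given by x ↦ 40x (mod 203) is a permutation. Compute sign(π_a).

+1

Trace 76: π^k(76) = [76, 198, 3, 120, 131, 165, 104] for k=0..6.
Cycle type of π: 84×2 + 28 + 6 + 1; total 5 cycles.
203 − 5 = 198 transpositions; sign(π) = (−1)^198 = +1.
Check: (40/203) = +1 by Zolotarev.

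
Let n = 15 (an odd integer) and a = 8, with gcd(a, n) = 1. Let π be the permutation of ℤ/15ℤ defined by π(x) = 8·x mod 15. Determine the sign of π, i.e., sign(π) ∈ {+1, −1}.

Start at x=2: 2 → 1 → 8 → 4 → 2 (one orbit).
5 cycles of lengths [4, 4, 4, 2, 1].
15 − 5 = 10 transpositions; sign(π) = (−1)^10 = +1.
(8|15)_J = +1 (Zolotarev's lemma cross-check).

+1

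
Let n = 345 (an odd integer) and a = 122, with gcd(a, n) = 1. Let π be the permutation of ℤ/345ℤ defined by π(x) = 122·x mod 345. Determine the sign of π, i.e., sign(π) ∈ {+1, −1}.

Trace 38: π^k(38) = [38, 151, 137, 154, 158, 301, 152] for k=0..6.
Cycle type of π: 44×6 + 22×3 + 4×3 + 2 + 1; total 14 cycles.
sign(π) = (−1)^{n − #cycles} = (−1)^{345−14} = (−1)^331 = -1.

-1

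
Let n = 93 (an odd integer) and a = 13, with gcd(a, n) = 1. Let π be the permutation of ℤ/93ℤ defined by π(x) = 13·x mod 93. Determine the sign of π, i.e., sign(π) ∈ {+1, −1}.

Start at x=52: 52 → 25 → 46 → 40 → 55 → 64 → 88 → … (one orbit).
Cycle lengths of π_13 on ℤ/93ℤ: [30, 30, 30, 1, 1, 1]; 6 cycles in total.
n − c = 93 − 6 = 87; sign = (−1)^87 = -1.
Via Zolotarev, sign(π_{13}) = (13|93) = -1.

-1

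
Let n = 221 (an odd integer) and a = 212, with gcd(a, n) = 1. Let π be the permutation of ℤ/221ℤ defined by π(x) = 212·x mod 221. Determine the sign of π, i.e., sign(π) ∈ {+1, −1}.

Start at x=212: 212 → 81 → 155 → 152 → 179 → 157 → 134 → … (one orbit).
Cycle type of π: 24×8 + 8×2 + 6×2 + 1; total 13 cycles.
13 cycles on 221: each ℓ→(−1)^(ℓ−1), product (−1)^208 = +1.
The Jacobi symbol (212|221) = +1 (Zolotarev) agrees.

+1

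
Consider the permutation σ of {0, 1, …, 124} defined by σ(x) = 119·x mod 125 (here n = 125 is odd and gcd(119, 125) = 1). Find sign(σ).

+1

Start at x=104: 104 → 1 → 119 → 36 → 34 → 46 → 99 → … (one orbit).
Cycle type of π: 50×2 + 10×2 + 2×2 + 1; total 7 cycles.
n − c = 125 − 7 = 118; sign = (−1)^118 = +1.
Check: (119/125) = +1 by Zolotarev.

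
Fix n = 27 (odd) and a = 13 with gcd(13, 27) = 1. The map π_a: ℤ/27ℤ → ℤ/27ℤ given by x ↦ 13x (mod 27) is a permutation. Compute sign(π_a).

+1

Start at x=25: 25 → 1 → 13 → 7 → 10 → 22 → 16 → … (one orbit).
Cycle lengths of π_13 on ℤ/27ℤ: [9, 9, 3, 3, 1, 1, 1]; 7 cycles in total.
27 − 7 = 20 transpositions; sign(π) = (−1)^20 = +1.
The Jacobi symbol (13|27) = +1 (Zolotarev) agrees.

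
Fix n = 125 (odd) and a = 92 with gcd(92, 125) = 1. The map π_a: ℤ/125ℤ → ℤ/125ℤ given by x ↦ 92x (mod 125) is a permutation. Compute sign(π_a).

Start at x=7: 7 → 19 → 123 → 66 → 72 → 124 → 33 → … (one orbit).
Decompose π into cycles: lengths [100, 20, 4, 1] (4 cycles, including the fixed point 0).
With 4 cycles on 125 points, sign = (−1)^{125−4} = -1.

-1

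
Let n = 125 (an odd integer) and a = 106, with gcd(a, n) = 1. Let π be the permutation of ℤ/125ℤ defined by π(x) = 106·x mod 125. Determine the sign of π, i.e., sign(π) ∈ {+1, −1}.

+1

Orbit of 76 under x↦106x: [76, 56, 61, 91, 21, 101, 81]… (length divides ord_125(106)).
Cycle type of π: 25×4 + 5×4 + 1×5; total 13 cycles.
125 − 13 = 112 transpositions; sign(π) = (−1)^112 = +1.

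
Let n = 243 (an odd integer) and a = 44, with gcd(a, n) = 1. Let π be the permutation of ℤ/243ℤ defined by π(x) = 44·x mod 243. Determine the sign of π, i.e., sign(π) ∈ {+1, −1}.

-1

Orbit of 80 under x↦44x: [80, 118, 89, 28, 17, 19, 107]… (length divides ord_243(44)).
Decompose π into cycles: lengths [54, 54, 54, 18, 18, 18, 6, 6, 6, 2, 2, 2, 2, 1] (14 cycles, including the fixed point 0).
14 cycles on 243: each ℓ→(−1)^(ℓ−1), product (−1)^229 = -1.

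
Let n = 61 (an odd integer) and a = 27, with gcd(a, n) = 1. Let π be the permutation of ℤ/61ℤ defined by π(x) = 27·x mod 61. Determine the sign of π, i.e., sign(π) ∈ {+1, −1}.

Trace 60: π^k(60) = [60, 34, 3, 20, 52, 1, 27] for k=0..6.
Cycle type of π: 10×6 + 1; total 7 cycles.
n − c = 61 − 7 = 54; sign = (−1)^54 = +1.

+1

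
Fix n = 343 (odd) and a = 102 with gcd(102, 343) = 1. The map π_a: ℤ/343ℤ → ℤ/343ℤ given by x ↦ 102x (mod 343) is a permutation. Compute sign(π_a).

Orbit of 99 under x↦102x: [99, 151, 310, 64, 11, 93, 225]… (length divides ord_343(102)).
π_102 has 7 disjoint cycles with lengths [147, 147, 21, 21, 3, 3, 1] on {0,…,342}.
Σ(ℓ_i−1) = 343−7 = 336; sign = (−1)^336 = +1.
(102|343)_J = +1 (Zolotarev's lemma cross-check).

+1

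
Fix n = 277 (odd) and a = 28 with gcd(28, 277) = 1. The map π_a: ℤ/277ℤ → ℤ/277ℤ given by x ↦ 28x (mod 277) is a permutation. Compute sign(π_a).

+1

Trace 191: π^k(191) = [191, 85, 164, 160, 48, 236, 237] for k=0..6.
Cycle lengths of π_28 on ℤ/277ℤ: [69, 69, 69, 69, 1]; 5 cycles in total.
277 − 5 = 272 transpositions; sign(π) = (−1)^272 = +1.
Check: (28/277) = +1 by Zolotarev.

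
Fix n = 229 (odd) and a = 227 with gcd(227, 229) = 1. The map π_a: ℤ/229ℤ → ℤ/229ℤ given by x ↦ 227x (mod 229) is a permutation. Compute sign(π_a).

-1

Orbit of 44 under x↦227x: [44, 141, 176, 106, 17, 195, 68]… (length divides ord_229(227)).
Cycle type of π: 76×3 + 1; total 4 cycles.
229 − 4 = 225 transpositions; sign(π) = (−1)^225 = -1.
(227|229)_J = -1 (Zolotarev's lemma cross-check).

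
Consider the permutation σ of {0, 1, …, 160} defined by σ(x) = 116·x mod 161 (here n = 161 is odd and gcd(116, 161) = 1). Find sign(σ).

+1

Trace 116: π^k(116) = [116, 93, 1] for k=0..2.
69 cycles of lengths [3, 3, 3, 3, 3, 3, 3, 3, 3, 3, 3, 3, 3, 3, 3, 3, 3, 3, 3, 3, 3, 3, 3, 3, 3, 3, 3, 3, 3, 3, 3, 3, 3, 3, 3, 3, 3, 3, 3, 3, 3, 3, 3, 3, 3, 3, 1, 1, 1, 1, 1, 1, 1, 1, 1, 1, 1, 1, 1, 1, 1, 1, 1, 1, 1, 1, 1, 1, 1].
161 − 69 = 92 transpositions; sign(π) = (−1)^92 = +1.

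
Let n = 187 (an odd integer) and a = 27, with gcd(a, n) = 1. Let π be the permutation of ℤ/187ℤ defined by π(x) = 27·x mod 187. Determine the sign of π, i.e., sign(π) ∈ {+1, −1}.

Orbit of 148 under x↦27x: [148, 69, 180, 185, 133, 38, 91]… (length divides ord_187(27)).
Cycle lengths of π_27 on ℤ/187ℤ: [80, 80, 16, 5, 5, 1]; 6 cycles in total.
Σ(ℓ_i−1) = 187−6 = 181; sign = (−1)^181 = -1.

-1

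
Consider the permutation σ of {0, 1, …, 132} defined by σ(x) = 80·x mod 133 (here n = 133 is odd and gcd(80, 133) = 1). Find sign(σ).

Start at x=131: 131 → 106 → 101 → 100 → 20 → 4 → 54 → … (one orbit).
π_80 has 10 disjoint cycles with lengths [18, 18, 18, 18, 18, 18, 9, 9, 6, 1] on {0,…,132}.
10 cycles on 133: each ℓ→(−1)^(ℓ−1), product (−1)^123 = -1.
The Jacobi symbol (80|133) = -1 (Zolotarev) agrees.

-1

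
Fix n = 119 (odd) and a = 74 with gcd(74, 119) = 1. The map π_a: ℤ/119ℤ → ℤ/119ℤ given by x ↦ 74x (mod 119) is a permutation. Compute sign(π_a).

-1

Trace 86: π^k(86) = [86, 57, 53, 114, 106, 109, 93] for k=0..6.
π_74 has 6 disjoint cycles with lengths [48, 48, 16, 3, 3, 1] on {0,…,118}.
n − c = 119 − 6 = 113; sign = (−1)^113 = -1.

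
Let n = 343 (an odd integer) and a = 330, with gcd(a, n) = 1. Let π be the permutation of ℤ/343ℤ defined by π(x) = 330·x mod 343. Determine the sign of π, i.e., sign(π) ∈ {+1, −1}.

Orbit of 99 under x↦330x: [99, 85, 267, 302, 190, 274, 211]… (length divides ord_343(330)).
19 cycles of lengths [49, 49, 49, 49, 49, 49, 7, 7, 7, 7, 7, 7, 1, 1, 1, 1, 1, 1, 1].
19 cycles on 343: each ℓ→(−1)^(ℓ−1), product (−1)^324 = +1.
(330|343)_J = +1 (Zolotarev's lemma cross-check).

+1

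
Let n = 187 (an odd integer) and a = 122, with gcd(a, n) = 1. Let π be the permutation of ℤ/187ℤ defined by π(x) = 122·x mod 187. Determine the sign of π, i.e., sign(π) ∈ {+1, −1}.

Start at x=133: 133 → 144 → 177 → 89 → 12 → 155 → 23 → … (one orbit).
π_122 has 22 disjoint cycles with lengths [16, 16, 16, 16, 16, 16, 16, 16, 16, 16, 16, 1, 1, 1, 1, 1, 1, 1, 1, 1, 1, 1] on {0,…,186}.
22 cycles on 187: each ℓ→(−1)^(ℓ−1), product (−1)^165 = -1.
Check: (122/187) = -1 by Zolotarev.

-1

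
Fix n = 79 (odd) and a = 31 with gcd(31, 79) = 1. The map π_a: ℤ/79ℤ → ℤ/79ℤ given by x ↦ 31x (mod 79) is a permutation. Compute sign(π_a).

Trace 5: π^k(5) = [5, 76, 65, 40, 55, 46, 4] for k=0..6.
Cycle lengths of π_31 on ℤ/79ℤ: [39, 39, 1]; 3 cycles in total.
3 cycles on 79: each ℓ→(−1)^(ℓ−1), product (−1)^76 = +1.
Check: (31/79) = +1 by Zolotarev.

+1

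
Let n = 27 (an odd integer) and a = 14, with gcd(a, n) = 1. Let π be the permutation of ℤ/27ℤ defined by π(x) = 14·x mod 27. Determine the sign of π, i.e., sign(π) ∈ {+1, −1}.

-1

Orbit of 5 under x↦14x: [5, 16, 8, 4, 2, 1, 14]… (length divides ord_27(14)).
π_14 has 4 disjoint cycles with lengths [18, 6, 2, 1] on {0,…,26}.
With 4 cycles on 27 points, sign = (−1)^{27−4} = -1.
The Jacobi symbol (14|27) = -1 (Zolotarev) agrees.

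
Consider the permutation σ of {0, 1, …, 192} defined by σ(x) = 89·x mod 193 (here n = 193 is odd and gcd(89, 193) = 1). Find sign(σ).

-1

Orbit of 43 under x↦89x: [43, 160, 151, 122, 50, 11, 14]… (length divides ord_193(89)).
4 cycles of lengths [64, 64, 64, 1].
193 − 4 = 189 transpositions; sign(π) = (−1)^189 = -1.
The Jacobi symbol (89|193) = -1 (Zolotarev) agrees.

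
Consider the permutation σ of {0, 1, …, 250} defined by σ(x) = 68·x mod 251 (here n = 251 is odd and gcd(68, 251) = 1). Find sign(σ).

+1

Orbit of 217 under x↦68x: [217, 198, 161, 155, 249, 115, 39]… (length divides ord_251(68)).
3 cycles of lengths [125, 125, 1].
251 − 3 = 248 transpositions; sign(π) = (−1)^248 = +1.
(68|251)_J = +1 (Zolotarev's lemma cross-check).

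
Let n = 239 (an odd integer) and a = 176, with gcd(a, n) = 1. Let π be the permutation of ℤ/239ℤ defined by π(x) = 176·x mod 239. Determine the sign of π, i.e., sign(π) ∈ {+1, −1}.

+1

Trace 49: π^k(49) = [49, 20, 174, 32, 135, 99, 216] for k=0..6.
3 cycles of lengths [119, 119, 1].
sign(π) = (−1)^{n − #cycles} = (−1)^{239−3} = (−1)^236 = +1.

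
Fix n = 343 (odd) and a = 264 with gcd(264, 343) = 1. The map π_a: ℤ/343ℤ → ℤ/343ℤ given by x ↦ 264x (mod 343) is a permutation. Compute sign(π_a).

Orbit of 195 under x↦264x: [195, 30, 31, 295, 19, 214, 244]… (length divides ord_343(264)).
16 cycles of lengths [42, 42, 42, 42, 42, 42, 42, 6, 6, 6, 6, 6, 6, 6, 6, 1].
Σ(ℓ_i−1) = 343−16 = 327; sign = (−1)^327 = -1.

-1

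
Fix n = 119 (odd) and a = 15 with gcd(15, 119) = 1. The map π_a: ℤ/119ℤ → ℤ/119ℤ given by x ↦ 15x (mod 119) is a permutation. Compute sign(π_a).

+1

Trace 106: π^k(106) = [106, 43, 50, 36, 64, 8, 1] for k=0..6.
Cycle type of π: 8×14 + 1×7; total 21 cycles.
n − c = 119 − 21 = 98; sign = (−1)^98 = +1.
Via Zolotarev, sign(π_{15}) = (15|119) = +1.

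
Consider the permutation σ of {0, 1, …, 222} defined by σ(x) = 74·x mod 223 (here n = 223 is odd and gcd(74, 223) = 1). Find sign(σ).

Orbit of 74 under x↦74x: [74, 124, 33, 212, 78, 197, 83]… (length divides ord_223(74)).
The orbit structure of x ↦ 74x mod 223: 3 orbits of sizes [111, 111, 1].
3 cycles on 223: each ℓ→(−1)^(ℓ−1), product (−1)^220 = +1.

+1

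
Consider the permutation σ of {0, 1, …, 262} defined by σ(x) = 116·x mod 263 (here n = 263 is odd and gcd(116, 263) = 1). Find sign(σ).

Trace 242: π^k(242) = [242, 194, 149, 189, 95, 237, 140] for k=0..6.
2 cycles of lengths [262, 1].
n − c = 263 − 2 = 261; sign = (−1)^261 = -1.

-1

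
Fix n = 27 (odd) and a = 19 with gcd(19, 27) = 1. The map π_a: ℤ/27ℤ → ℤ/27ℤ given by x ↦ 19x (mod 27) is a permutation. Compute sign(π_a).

+1

Start at x=19: 19 → 10 → 1 → 19 (one orbit).
The orbit structure of x ↦ 19x mod 27: 15 orbits of sizes [3, 3, 3, 3, 3, 3, 1, 1, 1, 1, 1, 1, 1, 1, 1].
Σ(ℓ_i−1) = 27−15 = 12; sign = (−1)^12 = +1.
Check: (19/27) = +1 by Zolotarev.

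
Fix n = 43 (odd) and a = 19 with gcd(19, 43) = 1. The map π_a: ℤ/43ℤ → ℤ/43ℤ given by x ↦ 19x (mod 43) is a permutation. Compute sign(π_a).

-1

Trace 35: π^k(35) = [35, 20, 36, 39, 10, 18, 41] for k=0..6.
2 cycles of lengths [42, 1].
2 cycles on 43: each ℓ→(−1)^(ℓ−1), product (−1)^41 = -1.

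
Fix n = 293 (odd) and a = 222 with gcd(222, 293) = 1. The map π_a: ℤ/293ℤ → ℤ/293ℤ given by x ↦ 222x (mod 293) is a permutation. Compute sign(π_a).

+1

Trace 186: π^k(186) = [186, 272, 26, 205, 95, 287, 133] for k=0..6.
Cycle lengths of π_222 on ℤ/293ℤ: [73, 73, 73, 73, 1]; 5 cycles in total.
293 − 5 = 288 transpositions; sign(π) = (−1)^288 = +1.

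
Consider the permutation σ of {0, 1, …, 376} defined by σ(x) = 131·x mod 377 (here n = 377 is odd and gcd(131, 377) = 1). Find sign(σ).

-1

Orbit of 131 under x↦131x: [131, 196, 40, 339, 300, 92, 365]… (length divides ord_377(131)).
π_131 has 26 disjoint cycles with lengths [28, 28, 28, 28, 28, 28, 28, 28, 28, 28, 28, 28, 28, 1, 1, 1, 1, 1, 1, 1, 1, 1, 1, 1, 1, 1] on {0,…,376}.
377 − 26 = 351 transpositions; sign(π) = (−1)^351 = -1.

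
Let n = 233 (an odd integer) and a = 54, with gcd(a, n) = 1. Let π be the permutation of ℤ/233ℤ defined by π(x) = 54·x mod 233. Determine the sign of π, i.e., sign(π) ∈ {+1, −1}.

-1

Orbit of 86 under x↦54x: [86, 217, 68, 177, 5, 37, 134]… (length divides ord_233(54)).
Decompose π into cycles: lengths [232, 1] (2 cycles, including the fixed point 0).
2 cycles on 233: each ℓ→(−1)^(ℓ−1), product (−1)^231 = -1.
Zolotarev: (54|233) = -1, matching the cycle-count sign.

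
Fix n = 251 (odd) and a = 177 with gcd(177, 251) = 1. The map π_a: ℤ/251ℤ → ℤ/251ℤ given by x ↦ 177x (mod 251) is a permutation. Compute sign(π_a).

Trace 183: π^k(183) = [183, 12, 116, 201, 186, 41, 229] for k=0..6.
Cycle type of π: 250 + 1; total 2 cycles.
n − c = 251 − 2 = 249; sign = (−1)^249 = -1.

-1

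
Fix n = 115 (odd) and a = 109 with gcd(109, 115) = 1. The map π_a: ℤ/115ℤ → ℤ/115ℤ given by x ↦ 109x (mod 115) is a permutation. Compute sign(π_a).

Trace 36: π^k(36) = [36, 14, 31, 44, 81, 89, 41] for k=0..6.
π_109 has 8 disjoint cycles with lengths [22, 22, 22, 22, 22, 2, 2, 1] on {0,…,114}.
115 − 8 = 107 transpositions; sign(π) = (−1)^107 = -1.
(109|115)_J = -1 (Zolotarev's lemma cross-check).

-1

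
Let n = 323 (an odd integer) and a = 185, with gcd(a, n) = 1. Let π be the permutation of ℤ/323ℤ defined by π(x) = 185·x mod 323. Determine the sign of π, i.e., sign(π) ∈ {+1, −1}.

Trace 189: π^k(189) = [189, 81, 127, 239, 287, 123, 145] for k=0..6.
Cycle type of π: 72×4 + 18 + 8×2 + 1; total 8 cycles.
sign(π) = (−1)^{n − #cycles} = (−1)^{323−8} = (−1)^315 = -1.
Via Zolotarev, sign(π_{185}) = (185|323) = -1.

-1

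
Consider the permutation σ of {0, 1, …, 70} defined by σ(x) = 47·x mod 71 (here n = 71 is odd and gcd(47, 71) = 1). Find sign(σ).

-1

Orbit of 1 under x↦47x: [1, 47, 8, 21, 64, 26, 15]… (length divides ord_71(47)).
Cycle type of π: 70 + 1; total 2 cycles.
2 cycles on 71: each ℓ→(−1)^(ℓ−1), product (−1)^69 = -1.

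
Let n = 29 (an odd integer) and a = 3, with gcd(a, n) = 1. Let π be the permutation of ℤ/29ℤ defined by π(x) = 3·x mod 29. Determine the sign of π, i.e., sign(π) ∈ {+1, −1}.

-1

Orbit of 16 under x↦3x: [16, 19, 28, 26, 20, 2, 6]… (length divides ord_29(3)).
Decompose π into cycles: lengths [28, 1] (2 cycles, including the fixed point 0).
n − c = 29 − 2 = 27; sign = (−1)^27 = -1.
The Jacobi symbol (3|29) = -1 (Zolotarev) agrees.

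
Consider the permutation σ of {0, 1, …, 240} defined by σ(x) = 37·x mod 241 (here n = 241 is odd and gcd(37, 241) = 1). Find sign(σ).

Orbit of 169 under x↦37x: [169, 228, 1, 37, 164, 43, 145]… (length divides ord_241(37)).
Decompose π into cycles: lengths [240, 1] (2 cycles, including the fixed point 0).
n − c = 241 − 2 = 239; sign = (−1)^239 = -1.

-1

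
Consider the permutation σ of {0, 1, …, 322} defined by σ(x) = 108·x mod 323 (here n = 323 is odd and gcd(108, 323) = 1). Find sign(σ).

+1

Trace 227: π^k(227) = [227, 291, 97, 140, 262, 195, 65] for k=0..6.
Decompose π into cycles: lengths [144, 144, 18, 16, 1] (5 cycles, including the fixed point 0).
With 5 cycles on 323 points, sign = (−1)^{323−5} = +1.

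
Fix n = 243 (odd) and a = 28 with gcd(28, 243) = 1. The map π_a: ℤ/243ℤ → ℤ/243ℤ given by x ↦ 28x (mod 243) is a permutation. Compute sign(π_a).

Trace 1: π^k(1) = [1, 28, 55, 82, 109, 136, 163] for k=0..6.
Decompose π into cycles: lengths [9, 9, 9, 9, 9, 9, 9, 9, 9, 9, 9, 9, 9, 9, 9, 9, 9, 9, 3, 3, 3, 3, 3, 3, 3, 3, 3, 3, 3, 3, 3, 3, 3, 3, 3, 3, 1, 1, 1, 1, 1, 1, 1, 1, 1, 1, 1, 1, 1, 1, 1, 1, 1, 1, 1, 1, 1, 1, 1, 1, 1, 1, 1] (63 cycles, including the fixed point 0).
n − c = 243 − 63 = 180; sign = (−1)^180 = +1.
The Jacobi symbol (28|243) = +1 (Zolotarev) agrees.

+1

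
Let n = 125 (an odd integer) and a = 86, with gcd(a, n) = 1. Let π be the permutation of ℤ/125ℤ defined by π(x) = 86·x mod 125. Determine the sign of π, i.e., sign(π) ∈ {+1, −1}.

Start at x=81: 81 → 91 → 76 → 36 → 96 → 6 → 16 → … (one orbit).
Cycle lengths of π_86 on ℤ/125ℤ: [25, 25, 25, 25, 5, 5, 5, 5, 1, 1, 1, 1, 1]; 13 cycles in total.
125 − 13 = 112 transpositions; sign(π) = (−1)^112 = +1.

+1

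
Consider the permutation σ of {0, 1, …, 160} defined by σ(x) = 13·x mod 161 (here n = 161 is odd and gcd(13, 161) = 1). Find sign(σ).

Start at x=29: 29 → 55 → 71 → 118 → 85 → 139 → 36 → … (one orbit).
π_13 has 12 disjoint cycles with lengths [22, 22, 22, 22, 22, 22, 11, 11, 2, 2, 2, 1] on {0,…,160}.
12 cycles on 161: each ℓ→(−1)^(ℓ−1), product (−1)^149 = -1.

-1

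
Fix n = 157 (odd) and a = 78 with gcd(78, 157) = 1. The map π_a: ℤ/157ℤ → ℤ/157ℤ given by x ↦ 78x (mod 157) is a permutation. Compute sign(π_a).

Orbit of 58 under x↦78x: [58, 128, 93, 32, 141, 8, 153]… (length divides ord_157(78)).
Cycle lengths of π_78 on ℤ/157ℤ: [52, 52, 52, 1]; 4 cycles in total.
sign(π) = (−1)^{n − #cycles} = (−1)^{157−4} = (−1)^153 = -1.
Check: (78/157) = -1 by Zolotarev.

-1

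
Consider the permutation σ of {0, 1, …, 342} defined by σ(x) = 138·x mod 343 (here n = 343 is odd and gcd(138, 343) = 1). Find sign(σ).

-1

Orbit of 117 under x↦138x: [117, 25, 20, 16, 150, 120, 96]… (length divides ord_343(138)).
π_138 has 4 disjoint cycles with lengths [294, 42, 6, 1] on {0,…,342}.
n − c = 343 − 4 = 339; sign = (−1)^339 = -1.
Check: (138/343) = -1 by Zolotarev.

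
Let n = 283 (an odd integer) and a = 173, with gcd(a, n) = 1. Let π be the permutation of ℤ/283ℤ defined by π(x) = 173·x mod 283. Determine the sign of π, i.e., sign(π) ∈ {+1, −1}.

Orbit of 135 under x↦173x: [135, 149, 24, 190, 42, 191, 215]… (length divides ord_283(173)).
The orbit structure of x ↦ 173x mod 283: 2 orbits of sizes [282, 1].
With 2 cycles on 283 points, sign = (−1)^{283−2} = -1.
Zolotarev: (173|283) = -1, matching the cycle-count sign.

-1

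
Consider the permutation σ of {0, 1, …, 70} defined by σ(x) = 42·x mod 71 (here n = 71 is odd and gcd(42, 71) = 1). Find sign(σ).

Start at x=3: 3 → 55 → 38 → 34 → 8 → 52 → 54 → … (one orbit).
Cycle lengths of π_42 on ℤ/71ℤ: [70, 1]; 2 cycles in total.
Σ(ℓ_i−1) = 71−2 = 69; sign = (−1)^69 = -1.
(42|71)_J = -1 (Zolotarev's lemma cross-check).

-1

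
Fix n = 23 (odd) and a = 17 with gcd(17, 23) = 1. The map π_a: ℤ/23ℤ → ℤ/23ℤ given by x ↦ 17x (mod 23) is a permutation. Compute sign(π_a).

Trace 13: π^k(13) = [13, 14, 8, 21, 12, 20, 18] for k=0..6.
The orbit structure of x ↦ 17x mod 23: 2 orbits of sizes [22, 1].
2 cycles on 23: each ℓ→(−1)^(ℓ−1), product (−1)^21 = -1.
Zolotarev: (17|23) = -1, matching the cycle-count sign.

-1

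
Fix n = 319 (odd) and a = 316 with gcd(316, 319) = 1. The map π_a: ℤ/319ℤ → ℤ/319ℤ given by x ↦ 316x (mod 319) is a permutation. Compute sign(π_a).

Orbit of 156 under x↦316x: [156, 170, 128, 254, 195, 53, 160]… (length divides ord_319(316)).
Cycle lengths of π_316 on ℤ/319ℤ: [140, 140, 28, 10, 1]; 5 cycles in total.
5 cycles on 319: each ℓ→(−1)^(ℓ−1), product (−1)^314 = +1.
Check: (316/319) = +1 by Zolotarev.

+1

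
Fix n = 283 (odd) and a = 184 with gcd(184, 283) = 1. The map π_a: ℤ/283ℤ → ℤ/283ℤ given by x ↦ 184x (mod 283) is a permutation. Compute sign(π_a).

Trace 252: π^k(252) = [252, 239, 111, 48, 59, 102, 90] for k=0..6.
Cycle type of π: 282 + 1; total 2 cycles.
Σ(ℓ_i−1) = 283−2 = 281; sign = (−1)^281 = -1.
Check: (184/283) = -1 by Zolotarev.

-1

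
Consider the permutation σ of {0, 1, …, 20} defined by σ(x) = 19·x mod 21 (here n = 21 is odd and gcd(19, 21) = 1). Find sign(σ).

-1

Trace 16: π^k(16) = [16, 10, 1, 19, 4, 13] for k=0..5.
π_19 has 6 disjoint cycles with lengths [6, 6, 6, 1, 1, 1] on {0,…,20}.
n − c = 21 − 6 = 15; sign = (−1)^15 = -1.
Zolotarev: (19|21) = -1, matching the cycle-count sign.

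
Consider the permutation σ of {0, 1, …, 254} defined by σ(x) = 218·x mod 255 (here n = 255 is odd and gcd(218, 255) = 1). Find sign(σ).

Trace 19: π^k(19) = [19, 62, 1, 218, 94, 92, 166] for k=0..6.
20 cycles of lengths [16, 16, 16, 16, 16, 16, 16, 16, 16, 16, 16, 16, 16, 16, 16, 4, 4, 4, 2, 1].
n − c = 255 − 20 = 235; sign = (−1)^235 = -1.
Zolotarev: (218|255) = -1, matching the cycle-count sign.

-1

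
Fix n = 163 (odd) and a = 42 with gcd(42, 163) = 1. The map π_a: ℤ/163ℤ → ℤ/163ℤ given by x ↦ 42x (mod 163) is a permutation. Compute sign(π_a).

Orbit of 116 under x↦42x: [116, 145, 59, 33, 82, 21, 67]… (length divides ord_163(42)).
2 cycles of lengths [162, 1].
sign(π) = (−1)^{n − #cycles} = (−1)^{163−2} = (−1)^161 = -1.

-1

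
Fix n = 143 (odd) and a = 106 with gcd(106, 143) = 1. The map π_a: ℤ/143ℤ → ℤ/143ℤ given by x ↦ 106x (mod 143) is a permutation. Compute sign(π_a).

+1

Orbit of 2 under x↦106x: [2, 69, 21, 81, 6, 64, 63]… (length divides ord_143(106)).
Cycle lengths of π_106 on ℤ/143ℤ: [60, 60, 12, 10, 1]; 5 cycles in total.
sign(π) = (−1)^{n − #cycles} = (−1)^{143−5} = (−1)^138 = +1.
Via Zolotarev, sign(π_{106}) = (106|143) = +1.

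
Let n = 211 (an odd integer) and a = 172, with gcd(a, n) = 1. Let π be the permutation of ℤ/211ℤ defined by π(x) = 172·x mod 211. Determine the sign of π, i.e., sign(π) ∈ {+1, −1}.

Trace 80: π^k(80) = [80, 45, 144, 81, 6, 188, 53] for k=0..6.
π_172 has 3 disjoint cycles with lengths [105, 105, 1] on {0,…,210}.
3 cycles on 211: each ℓ→(−1)^(ℓ−1), product (−1)^208 = +1.
Check: (172/211) = +1 by Zolotarev.

+1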